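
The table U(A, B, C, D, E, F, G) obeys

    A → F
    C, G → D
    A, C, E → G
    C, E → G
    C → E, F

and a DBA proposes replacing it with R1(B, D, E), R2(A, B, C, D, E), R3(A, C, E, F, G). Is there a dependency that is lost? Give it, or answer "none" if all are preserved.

none

A → F lies within R3.
C, G → D: restricted closure across fragments reaches D.
A, C, E → G lies within R3.
C, E → G lies within R3.
C → E, F lies within R3.
Every dependency is enforceable on the fragments, so the decomposition is dependency-preserving.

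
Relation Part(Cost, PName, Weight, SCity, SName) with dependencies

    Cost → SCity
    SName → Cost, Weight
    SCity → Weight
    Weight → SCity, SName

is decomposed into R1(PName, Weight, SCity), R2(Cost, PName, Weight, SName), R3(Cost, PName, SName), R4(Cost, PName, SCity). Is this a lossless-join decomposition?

Chase test. Columns are Cost, PName, Weight, SCity, SName; row i has aⱼ where attribute j ∈ Ri, else bᵢⱼ.
Initial tableau (one row per fragment):
  row 1: b11 a2 a3 a4 b15
  row 2: a1 a2 a3 b24 a5
  row 3: a1 a2 b33 b34 a5
  row 4: a1 a2 b43 a4 b45
Rows 2 and 3 agree on Cost; apply Cost→SCity and equate their SCity entries.
Rows 2 and 4 agree on Cost; apply Cost→SCity and equate their SCity entries.
Rows 2 and 3 agree on SName; apply SName→Cost, Weight and equate their Cost, Weight entries.
Rows 1 and 4 agree on SCity; apply SCity→Weight and equate their Weight entries.
Rows 1 and 2 agree on Weight; apply Weight→SCity, SName and equate their SCity, SName entries.
Rows 1 and 4 agree on Weight; apply Weight→SCity, SName and equate their SCity, SName entries.
Rows 1 and 2 agree on SName; apply SName→Cost, Weight and equate their Cost, Weight entries.
Row 1 is now all distinguished symbols — the join is lossless.

Yes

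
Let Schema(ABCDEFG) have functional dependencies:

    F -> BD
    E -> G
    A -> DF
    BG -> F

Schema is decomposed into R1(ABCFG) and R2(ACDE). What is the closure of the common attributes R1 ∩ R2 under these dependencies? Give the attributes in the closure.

R1 ∩ R2 = {AC}.
A → DF applies, adding DF
F → BD applies, adding B
Closure: {ABCDF}.

ABCDF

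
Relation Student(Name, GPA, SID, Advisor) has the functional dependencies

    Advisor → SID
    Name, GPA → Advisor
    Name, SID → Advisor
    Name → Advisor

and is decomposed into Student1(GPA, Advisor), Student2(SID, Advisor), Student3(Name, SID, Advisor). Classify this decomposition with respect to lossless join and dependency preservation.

lossy but dependency-preserving

Lossless test (chase): Rows 1 and 2 agree on Advisor; apply Advisor→SID and equate their SID entries. No row becomes fully distinguished — the join is lossy.
Dependency preservation: Name, GPA → Advisor is not contained in any single fragment, but the restricted closure of its left-hand side across the fragments still reaches the right-hand side; the remaining FDs each lie inside some fragment. All dependencies are preserved.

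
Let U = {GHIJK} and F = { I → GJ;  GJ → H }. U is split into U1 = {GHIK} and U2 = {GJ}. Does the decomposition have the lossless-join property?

Common attributes: U1 ∩ U2 = {G}.
No dependency enlarges {G}, so (G)⁺ = {G}.
The closure contains neither all of U1 = {GHIK} nor all of U2 = {GJ}, so the common attributes are not a superkey of either fragment. The join is lossy.

No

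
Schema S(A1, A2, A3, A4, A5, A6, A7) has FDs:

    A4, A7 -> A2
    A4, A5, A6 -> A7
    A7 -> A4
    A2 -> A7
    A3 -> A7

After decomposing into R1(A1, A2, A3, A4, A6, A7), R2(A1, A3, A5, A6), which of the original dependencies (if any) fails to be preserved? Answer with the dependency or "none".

A4, A5, A6 -> A7

Check A4, A5, A6 → A7: no single fragment contains all of {A4, A5, A6, A7}, and the restricted closure of {A4, A5, A6} across the fragments never reaches {A7}.
A4, A7 → A2 is preserved.
A7 → A4 is preserved.
A2 → A7 is preserved.
A3 → A7 is preserved.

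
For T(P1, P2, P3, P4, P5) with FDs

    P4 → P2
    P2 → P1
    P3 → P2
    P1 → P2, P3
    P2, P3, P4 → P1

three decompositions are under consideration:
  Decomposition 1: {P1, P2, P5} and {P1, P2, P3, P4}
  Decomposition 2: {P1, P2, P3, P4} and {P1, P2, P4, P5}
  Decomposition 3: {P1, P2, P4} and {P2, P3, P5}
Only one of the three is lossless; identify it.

Decomposition 2

Decomposition 1: common = {P1, P2}, closure = {P1, P2, P3} → lossy.
Decomposition 2: common = {P1, P2, P4}, closure = {P1, P2, P3, P4} → lossless.
Decomposition 3: common = {P2}, closure = {P1, P2, P3} → lossy.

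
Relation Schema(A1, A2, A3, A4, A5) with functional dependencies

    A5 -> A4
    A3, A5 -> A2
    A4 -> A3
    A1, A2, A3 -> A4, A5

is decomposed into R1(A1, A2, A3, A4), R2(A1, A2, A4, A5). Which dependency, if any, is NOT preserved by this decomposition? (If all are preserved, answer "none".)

A5 → A4 lies within R2.
A3, A5 → A2: restricted closure across fragments reaches A2.
A4 → A3 lies within R1.
A1, A2, A3 → A4, A5: restricted closure across fragments reaches A4, A5.
Every dependency is enforceable on the fragments, so the decomposition is dependency-preserving.

none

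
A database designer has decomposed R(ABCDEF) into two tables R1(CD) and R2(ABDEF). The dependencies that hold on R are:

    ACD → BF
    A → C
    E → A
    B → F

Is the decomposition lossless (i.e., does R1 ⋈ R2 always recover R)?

Common attributes: R1 ∩ R2 = {D}.
No dependency enlarges {D}, so (D)⁺ = {D}.
The closure contains neither all of R1 = {CD} nor all of R2 = {ABDEF}, so the common attributes are not a superkey of either fragment. The join is lossy.

No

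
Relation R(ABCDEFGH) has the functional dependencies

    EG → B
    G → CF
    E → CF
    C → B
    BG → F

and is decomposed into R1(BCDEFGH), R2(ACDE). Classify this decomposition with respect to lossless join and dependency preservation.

lossy but dependency-preserving

Lossless test: (CDE)⁺ = {BCDEF}, which is a superkey of neither fragment — lossy.
Dependency preservation: every FD's attributes lie within a single fragment, so each can be enforced locally — preserved.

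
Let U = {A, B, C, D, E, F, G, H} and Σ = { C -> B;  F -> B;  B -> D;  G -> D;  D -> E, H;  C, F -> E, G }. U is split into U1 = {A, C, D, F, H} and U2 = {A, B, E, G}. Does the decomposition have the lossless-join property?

No

Common attributes: U1 ∩ U2 = {A}.
No dependency enlarges {A}, so (A)⁺ = {A}.
The closure contains neither all of U1 = {A, C, D, F, H} nor all of U2 = {A, B, E, G}, so the common attributes are not a superkey of either fragment. The join is lossy.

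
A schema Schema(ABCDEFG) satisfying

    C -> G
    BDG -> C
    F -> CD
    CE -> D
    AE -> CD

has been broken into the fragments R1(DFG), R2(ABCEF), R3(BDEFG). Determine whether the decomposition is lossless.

Yes

Chase test. Columns are ABCDEFG; row i has aⱼ where attribute j ∈ Ri, else bᵢⱼ.
Initial tableau (one row per fragment):
  row 1: b11 b12 b13 a4 b15 a6 a7
  row 2: a1 a2 a3 b24 a5 a6 b27
  row 3: b31 a2 b33 a4 a5 a6 a7
Rows 1 and 2 agree on F; apply F→CD and equate their CD entries.
Rows 1 and 3 agree on F; apply F→CD and equate their CD entries.
Rows 1 and 2 agree on C; apply C→G and equate their G entries.
Row 2 is now all distinguished symbols — the join is lossless.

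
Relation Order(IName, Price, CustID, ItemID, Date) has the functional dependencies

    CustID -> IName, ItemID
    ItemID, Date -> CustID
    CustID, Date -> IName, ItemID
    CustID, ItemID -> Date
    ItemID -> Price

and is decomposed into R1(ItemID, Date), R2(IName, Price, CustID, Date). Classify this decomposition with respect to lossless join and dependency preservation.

Lossless test: (Date)⁺ = {Date}, which is a superkey of neither fragment — lossy.
Dependency preservation: the restricted closure of {CustID} across the fragments never reaches {IName, ItemID}, so CustID → IName, ItemID cannot be enforced without a join — not preserved.

lossy and not dependency-preserving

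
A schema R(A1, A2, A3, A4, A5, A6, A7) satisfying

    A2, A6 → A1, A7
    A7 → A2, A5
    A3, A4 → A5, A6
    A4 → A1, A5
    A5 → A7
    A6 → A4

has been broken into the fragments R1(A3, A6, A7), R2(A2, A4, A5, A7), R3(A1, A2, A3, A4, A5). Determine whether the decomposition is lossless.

Chase test. Columns are A1, A2, A3, A4, A5, A6, A7; row i has aⱼ where attribute j ∈ Ri, else bᵢⱼ.
Initial tableau (one row per fragment):
  row 1: b11 b12 a3 b14 b15 a6 a7
  row 2: b21 a2 b23 a4 a5 b26 a7
  row 3: a1 a2 a3 a4 a5 b36 b37
Rows 1 and 2 agree on A7; apply A7→A2, A5 and equate their A2, A5 entries.
Rows 2 and 3 agree on A4; apply A4→A1, A5 and equate their A1, A5 entries.
Rows 1 and 3 agree on A5; apply A5→A7 and equate their A7 entries.
No row becomes fully distinguished — the join is lossy.

No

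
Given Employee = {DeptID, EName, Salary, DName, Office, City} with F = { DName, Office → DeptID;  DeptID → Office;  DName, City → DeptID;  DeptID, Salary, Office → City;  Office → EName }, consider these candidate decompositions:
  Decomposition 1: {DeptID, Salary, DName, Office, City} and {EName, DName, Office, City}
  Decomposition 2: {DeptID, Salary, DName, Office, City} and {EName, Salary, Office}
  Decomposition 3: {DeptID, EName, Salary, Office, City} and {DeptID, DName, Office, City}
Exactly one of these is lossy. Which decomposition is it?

Decomposition 3

Decomposition 1: common = {DName, Office, City}, closure = {DeptID, EName, DName, Office, City} → lossless.
Decomposition 2: common = {Salary, Office}, closure = {EName, Salary, Office} → lossless.
Decomposition 3: common = {DeptID, Office, City}, closure = {DeptID, EName, Office, City} → lossy.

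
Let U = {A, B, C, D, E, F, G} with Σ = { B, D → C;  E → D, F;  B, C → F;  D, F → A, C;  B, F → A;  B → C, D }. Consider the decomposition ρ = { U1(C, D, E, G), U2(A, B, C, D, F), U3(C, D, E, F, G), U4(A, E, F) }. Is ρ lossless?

No

Chase test. Columns are A, B, C, D, E, F, G; row i has aⱼ where attribute j ∈ Ui, else bᵢⱼ.
Initial tableau (one row per fragment):
  row 1: b11 b12 a3 a4 a5 b16 a7
  row 2: a1 a2 a3 a4 b25 a6 b27
  row 3: b31 b32 a3 a4 a5 a6 a7
  row 4: a1 b42 b43 b44 a5 a6 b47
Rows 1 and 3 agree on E; apply E→D, F and equate their D, F entries.
Rows 1 and 4 agree on E; apply E→D, F and equate their D, F entries.
Rows 1 and 2 agree on D, F; apply D, F→A, C and equate their A, C entries.
Rows 1 and 3 agree on D, F; apply D, F→A, C and equate their A, C entries.
Rows 1 and 4 agree on D, F; apply D, F→A, C and equate their A, C entries.
No row becomes fully distinguished — the join is lossy.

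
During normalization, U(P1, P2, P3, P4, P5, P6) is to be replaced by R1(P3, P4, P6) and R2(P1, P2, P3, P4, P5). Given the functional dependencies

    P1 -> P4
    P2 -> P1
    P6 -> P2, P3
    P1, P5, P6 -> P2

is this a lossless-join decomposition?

No

Common attributes: R1 ∩ R2 = {P3, P4}.
No dependency enlarges {P3, P4}, so (P3, P4)⁺ = {P3, P4}.
The closure contains neither all of R1 = {P3, P4, P6} nor all of R2 = {P1, P2, P3, P4, P5}, so the common attributes are not a superkey of either fragment. The join is lossy.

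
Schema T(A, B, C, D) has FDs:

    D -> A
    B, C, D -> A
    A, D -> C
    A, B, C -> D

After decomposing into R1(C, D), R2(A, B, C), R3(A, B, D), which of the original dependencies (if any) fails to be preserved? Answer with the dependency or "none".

Check A, B, C → D: no single fragment contains all of {A, B, C, D}, and the restricted closure of {A, B, C} across the fragments never reaches {D}.
D → A is preserved.
B, C, D → A is preserved.
A, D → C is preserved.

A, B, C -> D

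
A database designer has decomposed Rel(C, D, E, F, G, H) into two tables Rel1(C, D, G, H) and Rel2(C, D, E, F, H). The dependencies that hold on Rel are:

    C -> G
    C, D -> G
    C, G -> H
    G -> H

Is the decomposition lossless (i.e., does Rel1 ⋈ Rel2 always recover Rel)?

Common attributes: Rel1 ∩ Rel2 = {C, D, H}.
Closure of {C, D, H}: C → G applies, adding G. So (C, D, H)⁺ = {C, D, G, H}.
This closure contains every attribute of Rel1, so Rel1 ∩ Rel2 → Rel1. The join is lossless.

Yes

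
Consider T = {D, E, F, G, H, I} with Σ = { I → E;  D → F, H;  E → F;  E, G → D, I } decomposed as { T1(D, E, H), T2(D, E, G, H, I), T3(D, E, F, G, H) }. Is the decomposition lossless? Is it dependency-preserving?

lossless and dependency-preserving

Lossless test (chase): Rows 1 and 2 agree on D; apply D→F, H and equate their F, H entries. Rows 1 and 3 agree on D; apply D→F, H and equate their F, H entries. Rows 2 and 3 agree on E, G; apply E, G→D, I and equate their D, I entries. Row 2 is now all distinguished symbols — the join is lossless.
Dependency preservation: every FD's attributes lie within a single fragment, so each can be enforced locally — preserved.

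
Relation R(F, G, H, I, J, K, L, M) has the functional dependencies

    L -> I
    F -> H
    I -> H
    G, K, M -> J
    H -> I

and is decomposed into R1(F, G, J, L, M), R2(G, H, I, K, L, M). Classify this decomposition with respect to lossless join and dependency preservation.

Lossless test: (G, L, M)⁺ = {G, H, I, L, M}, which is a superkey of neither fragment — lossy.
Dependency preservation: the restricted closure of {F} across the fragments never reaches {H}, so F → H cannot be enforced without a join — not preserved.

lossy and not dependency-preserving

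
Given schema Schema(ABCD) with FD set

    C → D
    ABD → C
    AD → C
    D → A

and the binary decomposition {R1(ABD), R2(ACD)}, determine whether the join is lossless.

Common attributes: R1 ∩ R2 = {AD}.
Closure of {AD}: AD → C applies, adding C. So (AD)⁺ = {ACD}.
This closure contains every attribute of R2, so R1 ∩ R2 → R2. The join is lossless.

Yes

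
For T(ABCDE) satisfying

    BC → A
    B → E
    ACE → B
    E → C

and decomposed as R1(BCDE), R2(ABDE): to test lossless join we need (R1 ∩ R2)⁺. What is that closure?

ABCDE

R1 ∩ R2 = {BDE}.
E → C applies, adding C
BC → A applies, adding A
Closure: {ABCDE}.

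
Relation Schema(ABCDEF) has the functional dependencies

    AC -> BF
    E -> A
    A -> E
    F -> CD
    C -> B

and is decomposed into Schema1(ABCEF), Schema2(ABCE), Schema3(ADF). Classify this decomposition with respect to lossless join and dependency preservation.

Lossless test (chase): Rows 1 and 2 agree on AC; apply AC→BF and equate their BF entries. Rows 1 and 3 agree on A; apply A→E and equate their E entries. Rows 1 and 2 agree on F; apply F→CD and equate their CD entries. Rows 1 and 3 agree on F; apply F→CD and equate their CD entries. Rows 1 and 3 agree on C; apply C→B and equate their B entries. Row 1 is now all distinguished symbols — the join is lossless.
Dependency preservation: F → CD is not contained in any single fragment, but the restricted closure of its left-hand side across the fragments still reaches the right-hand side; the remaining FDs each lie inside some fragment. All dependencies are preserved.

lossless and dependency-preserving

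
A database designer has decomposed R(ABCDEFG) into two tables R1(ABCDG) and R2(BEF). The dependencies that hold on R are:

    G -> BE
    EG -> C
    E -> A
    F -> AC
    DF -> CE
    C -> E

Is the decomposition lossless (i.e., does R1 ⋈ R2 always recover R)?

No

Common attributes: R1 ∩ R2 = {B}.
No dependency enlarges {B}, so (B)⁺ = {B}.
The closure contains neither all of R1 = {ABCDG} nor all of R2 = {BEF}, so the common attributes are not a superkey of either fragment. The join is lossy.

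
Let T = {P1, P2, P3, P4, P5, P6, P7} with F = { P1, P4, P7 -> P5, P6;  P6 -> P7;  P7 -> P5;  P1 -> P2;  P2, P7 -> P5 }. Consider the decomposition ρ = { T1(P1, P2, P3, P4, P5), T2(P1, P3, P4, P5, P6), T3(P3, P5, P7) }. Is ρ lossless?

Chase test. Columns are P1, P2, P3, P4, P5, P6, P7; row i has aⱼ where attribute j ∈ Ti, else bᵢⱼ.
Initial tableau (one row per fragment):
  row 1: a1 a2 a3 a4 a5 b16 b17
  row 2: a1 b22 a3 a4 a5 a6 b27
  row 3: b31 b32 a3 b34 a5 b36 a7
Rows 1 and 2 agree on P1; apply P1→P2 and equate their P2 entries.
No row becomes fully distinguished — the join is lossy.

No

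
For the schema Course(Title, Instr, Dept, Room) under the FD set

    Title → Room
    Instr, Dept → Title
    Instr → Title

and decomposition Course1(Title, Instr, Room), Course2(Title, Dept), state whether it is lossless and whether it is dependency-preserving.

Lossless test: (Title)⁺ = {Title, Room}, which is a superkey of neither fragment — lossy.
Dependency preservation: Instr, Dept → Title is not contained in any single fragment, but the restricted closure of its left-hand side across the fragments still reaches the right-hand side; the remaining FDs each lie inside some fragment. All dependencies are preserved.

lossy but dependency-preserving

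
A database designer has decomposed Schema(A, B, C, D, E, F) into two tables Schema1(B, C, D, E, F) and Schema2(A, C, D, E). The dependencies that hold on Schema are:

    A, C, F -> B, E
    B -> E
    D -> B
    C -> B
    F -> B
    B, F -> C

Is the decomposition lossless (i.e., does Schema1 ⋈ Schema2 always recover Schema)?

No

Common attributes: Schema1 ∩ Schema2 = {C, D, E}.
Closure of {C, D, E}: D → B applies, adding B. So (C, D, E)⁺ = {B, C, D, E}.
The closure contains neither all of Schema1 = {B, C, D, E, F} nor all of Schema2 = {A, C, D, E}, so the common attributes are not a superkey of either fragment. The join is lossy.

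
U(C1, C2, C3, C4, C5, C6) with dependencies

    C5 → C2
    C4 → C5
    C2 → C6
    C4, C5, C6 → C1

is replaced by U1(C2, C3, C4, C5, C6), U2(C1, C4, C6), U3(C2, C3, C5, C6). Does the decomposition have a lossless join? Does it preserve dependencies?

Lossless test (chase): Rows 1 and 2 agree on C4; apply C4→C5 and equate their C5 entries. Rows 1 and 2 agree on C4, C5, C6; apply C4, C5, C6→C1 and equate their C1 entries. Rows 1 and 2 agree on C5; apply C5→C2 and equate their C2 entries. Row 1 is now all distinguished symbols — the join is lossless.
Dependency preservation: C4, C5, C6 → C1 is not contained in any single fragment, but the restricted closure of its left-hand side across the fragments still reaches the right-hand side; the remaining FDs each lie inside some fragment. All dependencies are preserved.

lossless and dependency-preserving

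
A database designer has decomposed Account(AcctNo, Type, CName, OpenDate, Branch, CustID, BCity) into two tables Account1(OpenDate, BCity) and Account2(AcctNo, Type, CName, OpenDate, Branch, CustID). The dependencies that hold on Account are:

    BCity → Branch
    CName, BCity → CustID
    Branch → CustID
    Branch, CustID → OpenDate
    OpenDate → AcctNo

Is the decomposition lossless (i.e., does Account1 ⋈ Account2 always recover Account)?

No

Common attributes: Account1 ∩ Account2 = {OpenDate}.
Closure of {OpenDate}: OpenDate → AcctNo applies, adding AcctNo. So (OpenDate)⁺ = {AcctNo, OpenDate}.
The closure contains neither all of Account1 = {OpenDate, BCity} nor all of Account2 = {AcctNo, Type, CName, OpenDate, Branch, CustID}, so the common attributes are not a superkey of either fragment. The join is lossy.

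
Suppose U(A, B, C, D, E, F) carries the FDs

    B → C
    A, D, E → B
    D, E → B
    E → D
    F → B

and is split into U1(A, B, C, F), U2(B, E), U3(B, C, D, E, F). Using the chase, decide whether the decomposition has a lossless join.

No

Chase test. Columns are A, B, C, D, E, F; row i has aⱼ where attribute j ∈ Ui, else bᵢⱼ.
Initial tableau (one row per fragment):
  row 1: a1 a2 a3 b14 b15 a6
  row 2: b21 a2 b23 b24 a5 b26
  row 3: b31 a2 a3 a4 a5 a6
Rows 1 and 2 agree on B; apply B→C and equate their C entries.
Rows 2 and 3 agree on E; apply E→D and equate their D entries.
No row becomes fully distinguished — the join is lossy.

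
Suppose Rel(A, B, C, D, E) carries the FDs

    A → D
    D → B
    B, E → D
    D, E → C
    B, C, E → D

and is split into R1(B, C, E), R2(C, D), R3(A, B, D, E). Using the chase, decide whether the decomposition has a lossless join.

Chase test. Columns are A, B, C, D, E; row i has aⱼ where attribute j ∈ Ri, else bᵢⱼ.
Initial tableau (one row per fragment):
  row 1: b11 a2 a3 b14 a5
  row 2: b21 b22 a3 a4 b25
  row 3: a1 a2 b33 a4 a5
Rows 2 and 3 agree on D; apply D→B and equate their B entries.
Rows 1 and 3 agree on B, E; apply B, E→D and equate their D entries.
Rows 1 and 3 agree on D, E; apply D, E→C and equate their C entries.
Row 3 is now all distinguished symbols — the join is lossless.

Yes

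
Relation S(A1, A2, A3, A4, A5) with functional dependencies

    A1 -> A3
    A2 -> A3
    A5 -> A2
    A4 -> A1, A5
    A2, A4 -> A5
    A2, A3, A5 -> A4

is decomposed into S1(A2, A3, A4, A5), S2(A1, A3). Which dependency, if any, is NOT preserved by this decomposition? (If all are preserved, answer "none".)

A4 -> A1, A5

Check A4 → A1, A5: no single fragment contains all of {A1, A4, A5}, and the restricted closure of {A4} across the fragments never reaches {A1, A5}.
A1 → A3 is preserved.
A2 → A3 is preserved.
A5 → A2 is preserved.
A2, A4 → A5 is preserved.
A2, A3, A5 → A4 is preserved.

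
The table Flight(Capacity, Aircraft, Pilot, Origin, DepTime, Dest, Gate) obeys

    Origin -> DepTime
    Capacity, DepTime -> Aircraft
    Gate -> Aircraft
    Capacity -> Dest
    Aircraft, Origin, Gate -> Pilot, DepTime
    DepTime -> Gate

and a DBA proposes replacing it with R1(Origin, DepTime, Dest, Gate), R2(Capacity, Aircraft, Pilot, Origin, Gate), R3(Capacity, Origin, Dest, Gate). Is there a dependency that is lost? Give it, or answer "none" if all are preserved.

Origin → DepTime lies within R1.
Capacity, DepTime → Aircraft: restricted closure across fragments reaches Aircraft.
Gate → Aircraft lies within R2.
Capacity → Dest lies within R3.
Aircraft, Origin, Gate → Pilot, DepTime: restricted closure across fragments reaches Pilot, DepTime.
DepTime → Gate lies within R1.
Every dependency is enforceable on the fragments, so the decomposition is dependency-preserving.

none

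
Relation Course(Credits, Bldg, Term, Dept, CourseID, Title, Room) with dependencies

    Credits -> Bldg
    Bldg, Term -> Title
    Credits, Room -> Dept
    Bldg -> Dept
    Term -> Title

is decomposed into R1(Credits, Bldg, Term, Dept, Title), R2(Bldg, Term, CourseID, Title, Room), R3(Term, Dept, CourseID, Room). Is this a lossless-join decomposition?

Chase test. Columns are Credits, Bldg, Term, Dept, CourseID, Title, Room; row i has aⱼ where attribute j ∈ Ri, else bᵢⱼ.
Initial tableau (one row per fragment):
  row 1: a1 a2 a3 a4 b15 a6 b17
  row 2: b21 a2 a3 b24 a5 a6 a7
  row 3: b31 b32 a3 a4 a5 b36 a7
Rows 1 and 2 agree on Bldg; apply Bldg→Dept and equate their Dept entries.
Rows 1 and 3 agree on Term; apply Term→Title and equate their Title entries.
No row becomes fully distinguished — the join is lossy.

No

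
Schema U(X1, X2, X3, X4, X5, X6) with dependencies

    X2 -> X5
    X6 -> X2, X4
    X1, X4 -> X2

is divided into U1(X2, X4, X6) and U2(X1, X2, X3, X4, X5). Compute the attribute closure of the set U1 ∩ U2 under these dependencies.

X2, X4, X5

U1 ∩ U2 = {X2, X4}.
X2 → X5 applies, adding X5
Closure: {X2, X4, X5}.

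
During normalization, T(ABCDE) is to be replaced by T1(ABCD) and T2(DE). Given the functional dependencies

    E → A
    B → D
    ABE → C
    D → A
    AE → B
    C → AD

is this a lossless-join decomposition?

No

Common attributes: T1 ∩ T2 = {D}.
Closure of {D}: D → A applies, adding A. So (D)⁺ = {AD}.
The closure contains neither all of T1 = {ABCD} nor all of T2 = {DE}, so the common attributes are not a superkey of either fragment. The join is lossy.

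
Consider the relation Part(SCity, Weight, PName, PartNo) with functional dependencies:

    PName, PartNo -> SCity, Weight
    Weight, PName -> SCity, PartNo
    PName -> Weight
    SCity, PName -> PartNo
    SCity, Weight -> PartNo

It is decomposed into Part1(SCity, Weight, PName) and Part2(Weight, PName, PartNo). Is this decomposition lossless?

Yes

Common attributes: Part1 ∩ Part2 = {Weight, PName}.
Closure of {Weight, PName}: Weight, PName → SCity, PartNo applies, adding SCity, PartNo. So (Weight, PName)⁺ = {SCity, Weight, PName, PartNo}.
This closure contains every attribute of Part1, so Part1 ∩ Part2 → Part1. The join is lossless.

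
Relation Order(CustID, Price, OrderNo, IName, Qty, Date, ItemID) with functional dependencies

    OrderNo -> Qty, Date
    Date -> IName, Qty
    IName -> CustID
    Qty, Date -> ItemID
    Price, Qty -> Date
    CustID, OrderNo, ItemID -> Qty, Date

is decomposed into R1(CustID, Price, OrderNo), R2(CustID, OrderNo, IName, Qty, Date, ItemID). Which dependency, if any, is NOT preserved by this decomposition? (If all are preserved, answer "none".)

Check Price, Qty → Date: no single fragment contains all of {Price, Qty, Date}, and the restricted closure of {Price, Qty} across the fragments never reaches {Date}.
OrderNo → Qty, Date is preserved.
Date → IName, Qty is preserved.
IName → CustID is preserved.
Qty, Date → ItemID is preserved.
CustID, OrderNo, ItemID → Qty, Date is preserved.

Price, Qty -> Date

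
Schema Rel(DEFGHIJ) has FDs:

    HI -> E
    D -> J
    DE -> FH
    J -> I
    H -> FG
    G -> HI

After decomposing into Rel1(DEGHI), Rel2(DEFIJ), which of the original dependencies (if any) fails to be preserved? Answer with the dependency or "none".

Check H → FG: no single fragment contains all of {FGH}, and the restricted closure of {H} across the fragments never reaches {FG}.
HI → E is preserved.
D → J is preserved.
DE → FH is preserved.
J → I is preserved.
G → HI is preserved.

H -> FG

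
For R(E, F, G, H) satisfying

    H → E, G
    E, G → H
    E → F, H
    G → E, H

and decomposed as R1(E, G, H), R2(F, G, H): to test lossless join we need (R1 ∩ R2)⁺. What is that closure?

E, F, G, H

R1 ∩ R2 = {G, H}.
H → E, G applies, adding E
E → F, H applies, adding F
Closure: {E, F, G, H}.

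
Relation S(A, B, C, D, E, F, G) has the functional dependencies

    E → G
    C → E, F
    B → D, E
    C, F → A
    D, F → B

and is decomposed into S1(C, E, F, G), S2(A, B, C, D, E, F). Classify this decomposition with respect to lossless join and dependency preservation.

lossless and dependency-preserving

Lossless test: (C, E, F)⁺ = {A, C, E, F, G}, which contains all of one fragment — lossless.
Dependency preservation: every FD's attributes lie within a single fragment, so each can be enforced locally — preserved.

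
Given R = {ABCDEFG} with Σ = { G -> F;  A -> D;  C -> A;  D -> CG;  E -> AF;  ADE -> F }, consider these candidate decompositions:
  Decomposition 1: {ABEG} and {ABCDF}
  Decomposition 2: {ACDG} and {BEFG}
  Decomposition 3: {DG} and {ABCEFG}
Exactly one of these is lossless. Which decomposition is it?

Decomposition 1: common = {AB}, closure = {ABCDFG} → lossless.
Decomposition 2: common = {G}, closure = {FG} → lossy.
Decomposition 3: common = {G}, closure = {FG} → lossy.

Decomposition 1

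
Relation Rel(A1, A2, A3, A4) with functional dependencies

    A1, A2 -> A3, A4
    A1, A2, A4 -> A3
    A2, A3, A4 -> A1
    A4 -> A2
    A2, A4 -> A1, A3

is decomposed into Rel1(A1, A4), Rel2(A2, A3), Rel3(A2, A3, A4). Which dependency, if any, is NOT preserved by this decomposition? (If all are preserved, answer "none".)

A1, A2 -> A3, A4

Check A1, A2 → A3, A4: no single fragment contains all of {A1, A2, A3, A4}, and the restricted closure of {A1, A2} across the fragments never reaches {A3, A4}.
A1, A2, A4 → A3 is preserved.
A2, A3, A4 → A1 is preserved.
A4 → A2 is preserved.
A2, A4 → A1, A3 is preserved.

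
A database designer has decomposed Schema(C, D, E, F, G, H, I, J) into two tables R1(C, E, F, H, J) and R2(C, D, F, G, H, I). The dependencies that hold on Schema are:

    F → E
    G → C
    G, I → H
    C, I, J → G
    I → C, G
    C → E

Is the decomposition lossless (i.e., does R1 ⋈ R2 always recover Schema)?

No

Common attributes: R1 ∩ R2 = {C, F, H}.
Closure of {C, F, H}: F → E applies, adding E. So (C, F, H)⁺ = {C, E, F, H}.
The closure contains neither all of R1 = {C, E, F, H, J} nor all of R2 = {C, D, F, G, H, I}, so the common attributes are not a superkey of either fragment. The join is lossy.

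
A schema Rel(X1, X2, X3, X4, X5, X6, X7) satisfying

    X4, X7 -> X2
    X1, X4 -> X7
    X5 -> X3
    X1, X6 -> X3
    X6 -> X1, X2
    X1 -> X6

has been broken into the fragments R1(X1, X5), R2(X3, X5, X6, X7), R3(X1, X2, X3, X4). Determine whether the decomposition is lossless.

No

Chase test. Columns are X1, X2, X3, X4, X5, X6, X7; row i has aⱼ where attribute j ∈ Ri, else bᵢⱼ.
Initial tableau (one row per fragment):
  row 1: a1 b12 b13 b14 a5 b16 b17
  row 2: b21 b22 a3 b24 a5 a6 a7
  row 3: a1 a2 a3 a4 b35 b36 b37
Rows 1 and 2 agree on X5; apply X5→X3 and equate their X3 entries.
Rows 1 and 3 agree on X1; apply X1→X6 and equate their X6 entries.
Rows 1 and 3 agree on X6; apply X6→X1, X2 and equate their X1, X2 entries.
No row becomes fully distinguished — the join is lossy.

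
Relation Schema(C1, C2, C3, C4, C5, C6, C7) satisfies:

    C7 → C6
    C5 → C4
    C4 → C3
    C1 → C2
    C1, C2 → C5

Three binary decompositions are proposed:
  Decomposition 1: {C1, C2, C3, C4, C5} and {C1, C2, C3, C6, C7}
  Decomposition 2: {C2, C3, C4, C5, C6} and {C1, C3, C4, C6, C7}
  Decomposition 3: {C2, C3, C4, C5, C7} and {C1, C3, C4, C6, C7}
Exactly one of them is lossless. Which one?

Decomposition 1: common = {C1, C2, C3}, closure = {C1, C2, C3, C4, C5} → lossless.
Decomposition 2: common = {C3, C4, C6}, closure = {C3, C4, C6} → lossy.
Decomposition 3: common = {C3, C4, C7}, closure = {C3, C4, C6, C7} → lossy.

Decomposition 1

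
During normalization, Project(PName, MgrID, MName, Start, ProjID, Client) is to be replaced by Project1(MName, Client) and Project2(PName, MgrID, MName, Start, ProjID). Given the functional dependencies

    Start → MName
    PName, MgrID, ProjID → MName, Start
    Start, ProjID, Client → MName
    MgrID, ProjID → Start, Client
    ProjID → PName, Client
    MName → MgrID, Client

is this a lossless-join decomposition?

Yes

Common attributes: Project1 ∩ Project2 = {MName}.
Closure of {MName}: MName → MgrID, Client applies, adding MgrID, Client. So (MName)⁺ = {MgrID, MName, Client}.
This closure contains every attribute of Project1, so Project1 ∩ Project2 → Project1. The join is lossless.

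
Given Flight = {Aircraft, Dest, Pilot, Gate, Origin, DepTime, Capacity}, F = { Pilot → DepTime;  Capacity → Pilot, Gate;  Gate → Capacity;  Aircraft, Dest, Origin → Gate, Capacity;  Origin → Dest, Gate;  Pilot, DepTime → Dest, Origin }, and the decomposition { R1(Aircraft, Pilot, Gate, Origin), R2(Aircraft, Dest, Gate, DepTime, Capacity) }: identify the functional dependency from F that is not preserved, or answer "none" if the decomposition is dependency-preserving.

Pilot → DepTime: restricted closure across fragments reaches DepTime.
Capacity → Pilot, Gate: restricted closure across fragments reaches Pilot, Gate.
Gate → Capacity lies within R2.
Aircraft, Dest, Origin → Gate, Capacity: restricted closure across fragments reaches Gate, Capacity.
Origin → Dest, Gate: restricted closure across fragments reaches Dest, Gate.
Pilot, DepTime → Dest, Origin: restricted closure across fragments reaches Dest, Origin.
Every dependency is enforceable on the fragments, so the decomposition is dependency-preserving.

none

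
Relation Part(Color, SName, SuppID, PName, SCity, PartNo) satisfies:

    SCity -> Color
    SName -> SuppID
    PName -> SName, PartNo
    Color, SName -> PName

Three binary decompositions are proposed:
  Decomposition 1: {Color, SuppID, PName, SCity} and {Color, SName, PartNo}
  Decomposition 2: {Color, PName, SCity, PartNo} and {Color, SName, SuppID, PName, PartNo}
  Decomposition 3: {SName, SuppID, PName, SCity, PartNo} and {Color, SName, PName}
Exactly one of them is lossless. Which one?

Decomposition 2

Decomposition 1: common = {Color}, closure = {Color} → lossy.
Decomposition 2: common = {Color, PName, PartNo}, closure = {Color, SName, SuppID, PName, PartNo} → lossless.
Decomposition 3: common = {SName, PName}, closure = {SName, SuppID, PName, PartNo} → lossy.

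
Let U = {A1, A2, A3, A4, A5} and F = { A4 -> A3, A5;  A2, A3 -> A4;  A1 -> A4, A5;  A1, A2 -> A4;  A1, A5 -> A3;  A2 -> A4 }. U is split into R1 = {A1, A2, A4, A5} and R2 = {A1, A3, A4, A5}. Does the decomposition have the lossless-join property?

Yes

Common attributes: R1 ∩ R2 = {A1, A4, A5}.
Closure of {A1, A4, A5}: A4 → A3, A5 applies, adding A3. So (A1, A4, A5)⁺ = {A1, A3, A4, A5}.
This closure contains every attribute of R2, so R1 ∩ R2 → R2. The join is lossless.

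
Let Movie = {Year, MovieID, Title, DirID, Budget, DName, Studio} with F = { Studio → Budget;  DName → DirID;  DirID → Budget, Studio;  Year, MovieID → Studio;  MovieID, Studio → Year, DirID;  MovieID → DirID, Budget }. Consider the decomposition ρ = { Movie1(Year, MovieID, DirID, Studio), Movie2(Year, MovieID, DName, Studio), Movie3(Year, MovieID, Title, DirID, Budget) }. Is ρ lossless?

Chase test. Columns are Year, MovieID, Title, DirID, Budget, DName, Studio; row i has aⱼ where attribute j ∈ Moviei, else bᵢⱼ.
Initial tableau (one row per fragment):
  row 1: a1 a2 b13 a4 b15 b16 a7
  row 2: a1 a2 b23 b24 b25 a6 a7
  row 3: a1 a2 a3 a4 a5 b36 b37
Rows 1 and 2 agree on Studio; apply Studio→Budget and equate their Budget entries.
Rows 1 and 3 agree on DirID; apply DirID→Budget, Studio and equate their Budget, Studio entries.
Rows 1 and 2 agree on MovieID, Studio; apply MovieID, Studio→Year, DirID and equate their Year, DirID entries.
No row becomes fully distinguished — the join is lossy.

No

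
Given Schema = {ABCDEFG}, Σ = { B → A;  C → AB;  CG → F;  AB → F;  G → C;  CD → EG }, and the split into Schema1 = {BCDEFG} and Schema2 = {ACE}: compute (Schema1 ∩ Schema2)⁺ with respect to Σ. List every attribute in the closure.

Schema1 ∩ Schema2 = {CE}.
C → AB applies, adding AB
AB → F applies, adding F
Closure: {ABCEF}.

ABCEF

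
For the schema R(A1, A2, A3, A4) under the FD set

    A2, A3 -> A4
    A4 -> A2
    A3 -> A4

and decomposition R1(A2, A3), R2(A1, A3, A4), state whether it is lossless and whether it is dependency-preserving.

Lossless test: (A3)⁺ = {A2, A3, A4}, which contains all of one fragment — lossless.
Dependency preservation: the restricted closure of {A4} across the fragments never reaches {A2}, so A4 → A2 cannot be enforced without a join — not preserved.

lossless but not dependency-preserving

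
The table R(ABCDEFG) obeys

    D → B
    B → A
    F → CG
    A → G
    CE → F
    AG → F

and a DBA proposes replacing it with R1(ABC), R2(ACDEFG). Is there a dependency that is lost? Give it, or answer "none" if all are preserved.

D → B

Check D → B: no single fragment contains all of {BD}, and the restricted closure of {D} across the fragments never reaches {B}.
B → A is preserved.
F → CG is preserved.
A → G is preserved.
CE → F is preserved.
AG → F is preserved.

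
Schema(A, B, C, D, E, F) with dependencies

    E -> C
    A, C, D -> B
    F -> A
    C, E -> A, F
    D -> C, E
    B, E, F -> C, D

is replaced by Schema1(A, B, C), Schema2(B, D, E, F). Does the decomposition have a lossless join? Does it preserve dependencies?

lossy and not dependency-preserving

Lossless test: (B)⁺ = {B}, which is a superkey of neither fragment — lossy.
Dependency preservation: the restricted closure of {E} across the fragments never reaches {C}, so E → C cannot be enforced without a join — not preserved.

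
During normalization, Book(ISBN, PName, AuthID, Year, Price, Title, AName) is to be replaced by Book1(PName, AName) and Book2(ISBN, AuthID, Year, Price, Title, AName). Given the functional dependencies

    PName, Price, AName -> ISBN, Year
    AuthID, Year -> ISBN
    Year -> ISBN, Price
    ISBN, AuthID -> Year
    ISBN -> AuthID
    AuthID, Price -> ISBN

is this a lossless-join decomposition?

No

Common attributes: Book1 ∩ Book2 = {AName}.
No dependency enlarges {AName}, so (AName)⁺ = {AName}.
The closure contains neither all of Book1 = {PName, AName} nor all of Book2 = {ISBN, AuthID, Year, Price, Title, AName}, so the common attributes are not a superkey of either fragment. The join is lossy.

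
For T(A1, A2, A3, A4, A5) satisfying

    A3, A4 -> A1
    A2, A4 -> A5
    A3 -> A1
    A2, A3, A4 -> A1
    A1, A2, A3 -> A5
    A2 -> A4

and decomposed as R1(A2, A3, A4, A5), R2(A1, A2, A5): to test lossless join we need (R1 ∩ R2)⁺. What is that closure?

R1 ∩ R2 = {A2, A5}.
A2 → A4 applies, adding A4
Closure: {A2, A4, A5}.

A2, A4, A5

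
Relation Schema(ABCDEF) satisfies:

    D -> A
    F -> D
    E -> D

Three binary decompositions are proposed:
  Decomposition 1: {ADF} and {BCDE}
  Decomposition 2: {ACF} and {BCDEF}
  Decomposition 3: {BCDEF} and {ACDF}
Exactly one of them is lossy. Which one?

Decomposition 1: common = {D}, closure = {AD} → lossy.
Decomposition 2: common = {CF}, closure = {ACDF} → lossless.
Decomposition 3: common = {CDF}, closure = {ACDF} → lossless.

Decomposition 1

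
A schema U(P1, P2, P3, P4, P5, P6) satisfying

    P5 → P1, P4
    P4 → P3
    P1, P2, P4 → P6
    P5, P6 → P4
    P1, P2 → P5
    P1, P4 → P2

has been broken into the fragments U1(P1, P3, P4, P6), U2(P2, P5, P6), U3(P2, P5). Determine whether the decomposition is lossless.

Chase test. Columns are P1, P2, P3, P4, P5, P6; row i has aⱼ where attribute j ∈ Ui, else bᵢⱼ.
Initial tableau (one row per fragment):
  row 1: a1 b12 a3 a4 b15 a6
  row 2: b21 a2 b23 b24 a5 a6
  row 3: b31 a2 b33 b34 a5 b36
Rows 2 and 3 agree on P5; apply P5→P1, P4 and equate their P1, P4 entries.
Rows 2 and 3 agree on P4; apply P4→P3 and equate their P3 entries.
Rows 2 and 3 agree on P1, P2, P4; apply P1, P2, P4→P6 and equate their P6 entries.
No row becomes fully distinguished — the join is lossy.

No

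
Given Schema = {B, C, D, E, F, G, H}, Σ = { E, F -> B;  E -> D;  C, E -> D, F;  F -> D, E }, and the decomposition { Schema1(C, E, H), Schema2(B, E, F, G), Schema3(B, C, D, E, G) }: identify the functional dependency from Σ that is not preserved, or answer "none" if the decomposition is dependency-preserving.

Check C, E → D, F: no single fragment contains all of {C, D, E, F}, and the restricted closure of {C, E} across the fragments never reaches {D, F}.
E, F → B is preserved.
E → D is preserved.
F → D, E is preserved.

C, E -> D, F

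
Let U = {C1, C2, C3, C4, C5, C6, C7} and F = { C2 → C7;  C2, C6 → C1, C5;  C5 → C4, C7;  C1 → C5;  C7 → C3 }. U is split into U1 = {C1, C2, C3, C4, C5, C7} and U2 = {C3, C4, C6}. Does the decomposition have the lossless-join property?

No

Common attributes: U1 ∩ U2 = {C3, C4}.
No dependency enlarges {C3, C4}, so (C3, C4)⁺ = {C3, C4}.
The closure contains neither all of U1 = {C1, C2, C3, C4, C5, C7} nor all of U2 = {C3, C4, C6}, so the common attributes are not a superkey of either fragment. The join is lossy.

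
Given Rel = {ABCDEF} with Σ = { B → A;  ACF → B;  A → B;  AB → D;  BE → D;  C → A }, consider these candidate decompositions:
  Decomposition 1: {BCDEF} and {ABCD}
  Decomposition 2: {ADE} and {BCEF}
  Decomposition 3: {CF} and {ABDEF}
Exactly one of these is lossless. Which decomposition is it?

Decomposition 1

Decomposition 1: common = {BCD}, closure = {ABCD} → lossless.
Decomposition 2: common = {E}, closure = {E} → lossy.
Decomposition 3: common = {F}, closure = {F} → lossy.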